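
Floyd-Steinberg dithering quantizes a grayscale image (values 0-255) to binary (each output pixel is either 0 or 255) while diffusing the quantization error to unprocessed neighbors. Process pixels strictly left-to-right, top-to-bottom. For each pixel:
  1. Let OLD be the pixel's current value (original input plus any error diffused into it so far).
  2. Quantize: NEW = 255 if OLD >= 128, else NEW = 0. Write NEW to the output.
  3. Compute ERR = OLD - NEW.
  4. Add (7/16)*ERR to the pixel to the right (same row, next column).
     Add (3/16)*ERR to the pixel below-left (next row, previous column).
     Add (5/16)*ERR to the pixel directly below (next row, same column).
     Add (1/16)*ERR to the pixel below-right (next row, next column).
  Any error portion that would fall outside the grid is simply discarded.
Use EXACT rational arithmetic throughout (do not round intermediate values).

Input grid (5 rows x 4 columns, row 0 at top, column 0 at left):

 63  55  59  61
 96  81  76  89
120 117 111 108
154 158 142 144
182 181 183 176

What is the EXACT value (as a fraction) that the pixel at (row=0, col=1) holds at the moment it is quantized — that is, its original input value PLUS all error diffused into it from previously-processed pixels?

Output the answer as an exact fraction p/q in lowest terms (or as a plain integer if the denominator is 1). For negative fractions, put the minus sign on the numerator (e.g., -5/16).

Answer: 1321/16

Derivation:
(0,0): OLD=63 → NEW=0, ERR=63
(0,1): OLD=1321/16 → NEW=0, ERR=1321/16
Target (0,1): original=55, with diffused error = 1321/16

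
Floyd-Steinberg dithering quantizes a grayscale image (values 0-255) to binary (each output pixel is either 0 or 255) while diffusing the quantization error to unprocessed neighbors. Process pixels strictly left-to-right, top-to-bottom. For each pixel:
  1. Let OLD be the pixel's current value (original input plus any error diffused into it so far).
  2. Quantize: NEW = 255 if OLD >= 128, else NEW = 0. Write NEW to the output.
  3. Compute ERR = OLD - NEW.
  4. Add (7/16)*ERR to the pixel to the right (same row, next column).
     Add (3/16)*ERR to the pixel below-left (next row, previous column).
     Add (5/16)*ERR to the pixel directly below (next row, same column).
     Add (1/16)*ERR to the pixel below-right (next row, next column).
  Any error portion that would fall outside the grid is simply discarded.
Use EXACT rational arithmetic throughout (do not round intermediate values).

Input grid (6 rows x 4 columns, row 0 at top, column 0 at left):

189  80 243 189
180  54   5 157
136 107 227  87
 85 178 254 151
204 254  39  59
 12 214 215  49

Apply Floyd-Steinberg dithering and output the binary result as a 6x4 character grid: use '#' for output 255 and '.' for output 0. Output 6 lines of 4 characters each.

(0,0): OLD=189 → NEW=255, ERR=-66
(0,1): OLD=409/8 → NEW=0, ERR=409/8
(0,2): OLD=33967/128 → NEW=255, ERR=1327/128
(0,3): OLD=396361/2048 → NEW=255, ERR=-125879/2048
(1,0): OLD=21627/128 → NEW=255, ERR=-11013/128
(1,1): OLD=30877/1024 → NEW=0, ERR=30877/1024
(1,2): OLD=429345/32768 → NEW=0, ERR=429345/32768
(1,3): OLD=75588023/524288 → NEW=255, ERR=-58105417/524288
(2,0): OLD=1880335/16384 → NEW=0, ERR=1880335/16384
(2,1): OLD=85832533/524288 → NEW=255, ERR=-47860907/524288
(2,2): OLD=180628505/1048576 → NEW=255, ERR=-86758375/1048576
(2,3): OLD=284994037/16777216 → NEW=0, ERR=284994037/16777216
(3,0): OLD=870302559/8388608 → NEW=0, ERR=870302559/8388608
(3,1): OLD=25034531457/134217728 → NEW=255, ERR=-9190989183/134217728
(3,2): OLD=420186027007/2147483648 → NEW=255, ERR=-127422303233/2147483648
(3,3): OLD=4301079402617/34359738368 → NEW=0, ERR=4301079402617/34359738368
(4,0): OLD=480137901363/2147483648 → NEW=255, ERR=-67470428877/2147483648
(4,1): OLD=3680165977049/17179869184 → NEW=255, ERR=-700700664871/17179869184
(4,2): OLD=11987228151801/549755813888 → NEW=0, ERR=11987228151801/549755813888
(4,3): OLD=914346327954591/8796093022208 → NEW=0, ERR=914346327954591/8796093022208
(5,0): OLD=-1502384266365/274877906944 → NEW=0, ERR=-1502384266365/274877906944
(5,1): OLD=1767907675306933/8796093022208 → NEW=255, ERR=-475096045356107/8796093022208
(5,2): OLD=946129567953021/4398046511104 → NEW=255, ERR=-175372292378499/4398046511104
(5,3): OLD=9204452126313857/140737488355328 → NEW=0, ERR=9204452126313857/140737488355328
Row 0: #.##
Row 1: #..#
Row 2: .##.
Row 3: .##.
Row 4: ##..
Row 5: .##.

Answer: #.##
#..#
.##.
.##.
##..
.##.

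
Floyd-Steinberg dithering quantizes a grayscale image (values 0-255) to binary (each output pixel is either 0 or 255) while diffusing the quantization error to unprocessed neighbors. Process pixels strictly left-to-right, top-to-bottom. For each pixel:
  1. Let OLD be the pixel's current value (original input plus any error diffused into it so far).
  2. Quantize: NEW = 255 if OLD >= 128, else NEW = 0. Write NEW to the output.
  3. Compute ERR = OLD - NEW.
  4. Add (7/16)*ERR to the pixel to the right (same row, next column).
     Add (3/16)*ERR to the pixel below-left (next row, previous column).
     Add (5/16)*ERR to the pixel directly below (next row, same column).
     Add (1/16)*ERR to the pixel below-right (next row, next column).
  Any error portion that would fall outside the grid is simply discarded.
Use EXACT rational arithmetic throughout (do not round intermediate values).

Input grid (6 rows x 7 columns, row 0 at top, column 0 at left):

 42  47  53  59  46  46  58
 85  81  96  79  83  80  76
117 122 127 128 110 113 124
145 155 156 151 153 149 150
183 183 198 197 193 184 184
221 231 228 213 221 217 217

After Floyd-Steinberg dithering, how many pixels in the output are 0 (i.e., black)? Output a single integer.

(0,0): OLD=42 → NEW=0, ERR=42
(0,1): OLD=523/8 → NEW=0, ERR=523/8
(0,2): OLD=10445/128 → NEW=0, ERR=10445/128
(0,3): OLD=193947/2048 → NEW=0, ERR=193947/2048
(0,4): OLD=2864957/32768 → NEW=0, ERR=2864957/32768
(0,5): OLD=44171947/524288 → NEW=0, ERR=44171947/524288
(0,6): OLD=795742893/8388608 → NEW=0, ERR=795742893/8388608
(1,0): OLD=14129/128 → NEW=0, ERR=14129/128
(1,1): OLD=171671/1024 → NEW=255, ERR=-89449/1024
(1,2): OLD=3444771/32768 → NEW=0, ERR=3444771/32768
(1,3): OLD=23079175/131072 → NEW=255, ERR=-10344185/131072
(1,4): OLD=817980117/8388608 → NEW=0, ERR=817980117/8388608
(1,5): OLD=11558846245/67108864 → NEW=255, ERR=-5553914075/67108864
(1,6): OLD=80210705035/1073741824 → NEW=0, ERR=80210705035/1073741824
(2,0): OLD=2213741/16384 → NEW=255, ERR=-1964179/16384
(2,1): OLD=36104127/524288 → NEW=0, ERR=36104127/524288
(2,2): OLD=1423735677/8388608 → NEW=255, ERR=-715359363/8388608
(2,3): OLD=6099008085/67108864 → NEW=0, ERR=6099008085/67108864
(2,4): OLD=85782948485/536870912 → NEW=255, ERR=-51119134075/536870912
(2,5): OLD=1126677784823/17179869184 → NEW=0, ERR=1126677784823/17179869184
(2,6): OLD=46966659354417/274877906944 → NEW=255, ERR=-23127206916303/274877906944
(3,0): OLD=1010391901/8388608 → NEW=0, ERR=1010391901/8388608
(3,1): OLD=13806541785/67108864 → NEW=255, ERR=-3306218535/67108864
(3,2): OLD=69332086395/536870912 → NEW=255, ERR=-67569996165/536870912
(3,3): OLD=217227518045/2147483648 → NEW=0, ERR=217227518045/2147483648
(3,4): OLD=50983378745181/274877906944 → NEW=255, ERR=-19110487525539/274877906944
(3,5): OLD=258057561433127/2199023255552 → NEW=0, ERR=258057561433127/2199023255552
(3,6): OLD=6303185223161913/35184372088832 → NEW=255, ERR=-2668829659490247/35184372088832
(4,0): OLD=226991774227/1073741824 → NEW=255, ERR=-46812390893/1073741824
(4,1): OLD=2275642027959/17179869184 → NEW=255, ERR=-2105224613961/17179869184
(4,2): OLD=33245122378905/274877906944 → NEW=0, ERR=33245122378905/274877906944
(4,3): OLD=573114665137763/2199023255552 → NEW=255, ERR=12363734972003/2199023255552
(4,4): OLD=3554662059852249/17592186044416 → NEW=255, ERR=-931345381473831/17592186044416
(4,5): OLD=100735929621798201/562949953421312 → NEW=255, ERR=-42816308500636359/562949953421312
(4,6): OLD=1210166866335548767/9007199254740992 → NEW=255, ERR=-1086668943623404193/9007199254740992
(5,0): OLD=50687352321301/274877906944 → NEW=255, ERR=-19406513949419/274877906944
(5,1): OLD=399718286185159/2199023255552 → NEW=255, ERR=-161032643980601/2199023255552
(5,2): OLD=3996117838937345/17592186044416 → NEW=255, ERR=-489889602388735/17592186044416
(5,3): OLD=28176571954678565/140737488355328 → NEW=255, ERR=-7711487575930075/140737488355328
(5,4): OLD=1500370312786827863/9007199254740992 → NEW=255, ERR=-796465497172125097/9007199254740992
(5,5): OLD=9267788493010062887/72057594037927936 → NEW=255, ERR=-9106897986661560793/72057594037927936
(5,6): OLD=137488435360037246569/1152921504606846976 → NEW=0, ERR=137488435360037246569/1152921504606846976
Output grid:
  Row 0: .......  (7 black, running=7)
  Row 1: .#.#.#.  (4 black, running=11)
  Row 2: #.#.#.#  (3 black, running=14)
  Row 3: .##.#.#  (3 black, running=17)
  Row 4: ##.####  (1 black, running=18)
  Row 5: ######.  (1 black, running=19)

Answer: 19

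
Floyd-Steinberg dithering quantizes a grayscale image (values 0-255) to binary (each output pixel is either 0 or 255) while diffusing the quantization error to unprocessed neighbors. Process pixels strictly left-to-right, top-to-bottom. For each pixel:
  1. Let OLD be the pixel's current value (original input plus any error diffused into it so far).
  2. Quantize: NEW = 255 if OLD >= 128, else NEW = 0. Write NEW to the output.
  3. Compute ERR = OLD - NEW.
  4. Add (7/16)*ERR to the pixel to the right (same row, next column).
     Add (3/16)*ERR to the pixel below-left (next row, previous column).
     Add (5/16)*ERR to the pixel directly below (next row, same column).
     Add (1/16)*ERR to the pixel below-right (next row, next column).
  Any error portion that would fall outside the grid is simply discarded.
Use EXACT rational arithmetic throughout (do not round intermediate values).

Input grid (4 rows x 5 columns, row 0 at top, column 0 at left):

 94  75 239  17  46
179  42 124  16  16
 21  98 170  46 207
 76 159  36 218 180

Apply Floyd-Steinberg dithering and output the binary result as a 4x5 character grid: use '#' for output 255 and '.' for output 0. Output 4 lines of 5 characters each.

Answer: ..#..
#.#..
..#.#
.#.##

Derivation:
(0,0): OLD=94 → NEW=0, ERR=94
(0,1): OLD=929/8 → NEW=0, ERR=929/8
(0,2): OLD=37095/128 → NEW=255, ERR=4455/128
(0,3): OLD=66001/2048 → NEW=0, ERR=66001/2048
(0,4): OLD=1969335/32768 → NEW=0, ERR=1969335/32768
(1,0): OLD=29459/128 → NEW=255, ERR=-3181/128
(1,1): OLD=81733/1024 → NEW=0, ERR=81733/1024
(1,2): OLD=5999721/32768 → NEW=255, ERR=-2356119/32768
(1,3): OLD=1056085/131072 → NEW=0, ERR=1056085/131072
(1,4): OLD=84557791/2097152 → NEW=0, ERR=84557791/2097152
(2,0): OLD=462023/16384 → NEW=0, ERR=462023/16384
(2,1): OLD=63043133/524288 → NEW=0, ERR=63043133/524288
(2,2): OLD=1733396087/8388608 → NEW=255, ERR=-405698953/8388608
(2,3): OLD=4083597045/134217728 → NEW=0, ERR=4083597045/134217728
(2,4): OLD=501254218611/2147483648 → NEW=255, ERR=-46354111629/2147483648
(3,0): OLD=900587287/8388608 → NEW=0, ERR=900587287/8388608
(3,1): OLD=15853819659/67108864 → NEW=255, ERR=-1258940661/67108864
(3,2): OLD=55618159017/2147483648 → NEW=0, ERR=55618159017/2147483648
(3,3): OLD=995439571761/4294967296 → NEW=255, ERR=-99777088719/4294967296
(3,4): OLD=11338200180597/68719476736 → NEW=255, ERR=-6185266387083/68719476736
Row 0: ..#..
Row 1: #.#..
Row 2: ..#.#
Row 3: .#.##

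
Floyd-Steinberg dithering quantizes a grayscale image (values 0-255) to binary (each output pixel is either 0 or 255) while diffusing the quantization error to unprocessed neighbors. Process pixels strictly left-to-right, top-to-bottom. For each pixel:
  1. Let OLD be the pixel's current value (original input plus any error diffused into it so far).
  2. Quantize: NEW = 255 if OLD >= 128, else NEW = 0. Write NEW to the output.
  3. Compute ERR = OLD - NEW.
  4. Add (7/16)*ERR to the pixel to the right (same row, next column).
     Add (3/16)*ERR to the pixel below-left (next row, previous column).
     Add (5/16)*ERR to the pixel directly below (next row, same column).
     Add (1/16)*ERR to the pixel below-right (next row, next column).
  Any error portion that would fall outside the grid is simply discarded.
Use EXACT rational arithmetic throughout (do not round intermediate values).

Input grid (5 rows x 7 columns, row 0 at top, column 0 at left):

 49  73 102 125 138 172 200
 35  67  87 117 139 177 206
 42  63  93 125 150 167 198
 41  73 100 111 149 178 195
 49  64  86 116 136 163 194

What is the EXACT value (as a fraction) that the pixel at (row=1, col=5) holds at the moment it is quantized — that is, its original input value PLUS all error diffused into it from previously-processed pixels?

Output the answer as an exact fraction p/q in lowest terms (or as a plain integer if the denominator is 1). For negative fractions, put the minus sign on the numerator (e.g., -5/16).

Answer: 18754236361/134217728

Derivation:
(0,0): OLD=49 → NEW=0, ERR=49
(0,1): OLD=1511/16 → NEW=0, ERR=1511/16
(0,2): OLD=36689/256 → NEW=255, ERR=-28591/256
(0,3): OLD=311863/4096 → NEW=0, ERR=311863/4096
(0,4): OLD=11227009/65536 → NEW=255, ERR=-5484671/65536
(0,5): OLD=141962375/1048576 → NEW=255, ERR=-125424505/1048576
(0,6): OLD=2477471665/16777216 → NEW=255, ERR=-1800718415/16777216
(1,0): OLD=17413/256 → NEW=0, ERR=17413/256
(1,1): OLD=221987/2048 → NEW=0, ERR=221987/2048
(1,2): OLD=7844575/65536 → NEW=0, ERR=7844575/65536
(1,3): OLD=44692787/262144 → NEW=255, ERR=-22153933/262144
(1,4): OLD=976512633/16777216 → NEW=0, ERR=976512633/16777216
(1,5): OLD=18754236361/134217728 → NEW=255, ERR=-15471284279/134217728
Target (1,5): original=177, with diffused error = 18754236361/134217728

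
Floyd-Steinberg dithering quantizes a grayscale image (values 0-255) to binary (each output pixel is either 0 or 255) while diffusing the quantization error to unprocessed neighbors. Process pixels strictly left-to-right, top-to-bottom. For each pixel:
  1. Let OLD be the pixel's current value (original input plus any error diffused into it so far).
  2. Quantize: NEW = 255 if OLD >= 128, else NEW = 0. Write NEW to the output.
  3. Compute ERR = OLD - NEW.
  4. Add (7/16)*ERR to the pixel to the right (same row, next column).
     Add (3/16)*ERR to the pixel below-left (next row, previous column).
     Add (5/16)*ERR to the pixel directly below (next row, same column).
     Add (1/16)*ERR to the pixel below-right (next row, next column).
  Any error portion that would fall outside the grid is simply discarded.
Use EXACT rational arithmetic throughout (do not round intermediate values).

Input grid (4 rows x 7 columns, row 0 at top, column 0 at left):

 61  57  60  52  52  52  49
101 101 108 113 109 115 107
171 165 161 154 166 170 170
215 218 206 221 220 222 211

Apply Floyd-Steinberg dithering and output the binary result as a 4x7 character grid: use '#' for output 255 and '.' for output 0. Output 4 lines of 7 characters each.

(0,0): OLD=61 → NEW=0, ERR=61
(0,1): OLD=1339/16 → NEW=0, ERR=1339/16
(0,2): OLD=24733/256 → NEW=0, ERR=24733/256
(0,3): OLD=386123/4096 → NEW=0, ERR=386123/4096
(0,4): OLD=6110733/65536 → NEW=0, ERR=6110733/65536
(0,5): OLD=97301083/1048576 → NEW=0, ERR=97301083/1048576
(0,6): OLD=1503191165/16777216 → NEW=0, ERR=1503191165/16777216
(1,0): OLD=34753/256 → NEW=255, ERR=-30527/256
(1,1): OLD=198471/2048 → NEW=0, ERR=198471/2048
(1,2): OLD=13336275/65536 → NEW=255, ERR=-3375405/65536
(1,3): OLD=37603735/262144 → NEW=255, ERR=-29242985/262144
(1,4): OLD=1889522341/16777216 → NEW=0, ERR=1889522341/16777216
(1,5): OLD=28977370805/134217728 → NEW=255, ERR=-5248149835/134217728
(1,6): OLD=265625886715/2147483648 → NEW=0, ERR=265625886715/2147483648
(2,0): OLD=4977661/32768 → NEW=255, ERR=-3378179/32768
(2,1): OLD=139534767/1048576 → NEW=255, ERR=-127852113/1048576
(2,2): OLD=1286835917/16777216 → NEW=0, ERR=1286835917/16777216
(2,3): OLD=22896809893/134217728 → NEW=255, ERR=-11328710747/134217728
(2,4): OLD=161022673077/1073741824 → NEW=255, ERR=-112781492043/1073741824
(2,5): OLD=4881099166951/34359738368 → NEW=255, ERR=-3880634116889/34359738368
(2,6): OLD=86200594122177/549755813888 → NEW=255, ERR=-53987138419263/549755813888
(3,0): OLD=2683036461/16777216 → NEW=255, ERR=-1595153619/16777216
(3,1): OLD=19627782569/134217728 → NEW=255, ERR=-14597738071/134217728
(3,2): OLD=170659849483/1073741824 → NEW=255, ERR=-103144315637/1073741824
(3,3): OLD=591401368221/4294967296 → NEW=255, ERR=-503815292259/4294967296
(3,4): OLD=60145531660077/549755813888 → NEW=0, ERR=60145531660077/549755813888
(3,5): OLD=921797552007895/4398046511104 → NEW=255, ERR=-199704308323625/4398046511104
(3,6): OLD=10793668159489417/70368744177664 → NEW=255, ERR=-7150361605814903/70368744177664
Row 0: .......
Row 1: #.##.#.
Row 2: ##.####
Row 3: ####.##

Answer: .......
#.##.#.
##.####
####.##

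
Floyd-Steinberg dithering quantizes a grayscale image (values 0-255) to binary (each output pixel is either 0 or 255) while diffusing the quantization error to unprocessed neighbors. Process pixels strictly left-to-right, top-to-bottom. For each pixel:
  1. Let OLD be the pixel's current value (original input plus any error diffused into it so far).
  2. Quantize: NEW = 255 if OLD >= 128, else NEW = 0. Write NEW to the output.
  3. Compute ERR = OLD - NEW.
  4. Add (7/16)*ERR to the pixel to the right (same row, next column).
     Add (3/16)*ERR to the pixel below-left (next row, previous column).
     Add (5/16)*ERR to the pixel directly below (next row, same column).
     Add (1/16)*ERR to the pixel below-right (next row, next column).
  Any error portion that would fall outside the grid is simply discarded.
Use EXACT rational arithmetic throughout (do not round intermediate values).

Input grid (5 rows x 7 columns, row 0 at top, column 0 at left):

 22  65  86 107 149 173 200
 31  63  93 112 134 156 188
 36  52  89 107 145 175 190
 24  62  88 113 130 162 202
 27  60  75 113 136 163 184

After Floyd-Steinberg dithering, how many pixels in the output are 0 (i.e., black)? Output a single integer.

(0,0): OLD=22 → NEW=0, ERR=22
(0,1): OLD=597/8 → NEW=0, ERR=597/8
(0,2): OLD=15187/128 → NEW=0, ERR=15187/128
(0,3): OLD=325445/2048 → NEW=255, ERR=-196795/2048
(0,4): OLD=3504867/32768 → NEW=0, ERR=3504867/32768
(0,5): OLD=115235893/524288 → NEW=255, ERR=-18457547/524288
(0,6): OLD=1548518771/8388608 → NEW=255, ERR=-590576269/8388608
(1,0): OLD=6639/128 → NEW=0, ERR=6639/128
(1,1): OLD=135817/1024 → NEW=255, ERR=-125303/1024
(1,2): OLD=2070589/32768 → NEW=0, ERR=2070589/32768
(1,3): OLD=17968313/131072 → NEW=255, ERR=-15455047/131072
(1,4): OLD=865969355/8388608 → NEW=0, ERR=865969355/8388608
(1,5): OLD=12324332219/67108864 → NEW=255, ERR=-4788428101/67108864
(1,6): OLD=142358849429/1073741824 → NEW=255, ERR=-131445315691/1073741824
(2,0): OLD=479475/16384 → NEW=0, ERR=479475/16384
(2,1): OLD=21838497/524288 → NEW=0, ERR=21838497/524288
(2,2): OLD=815487011/8388608 → NEW=0, ERR=815487011/8388608
(2,3): OLD=9126034891/67108864 → NEW=255, ERR=-7986725429/67108864
(2,4): OLD=56072996155/536870912 → NEW=0, ERR=56072996155/536870912
(2,5): OLD=3124932935657/17179869184 → NEW=255, ERR=-1255933706263/17179869184
(2,6): OLD=31693803526383/274877906944 → NEW=0, ERR=31693803526383/274877906944
(3,0): OLD=343558083/8388608 → NEW=0, ERR=343558083/8388608
(3,1): OLD=7582718855/67108864 → NEW=0, ERR=7582718855/67108864
(3,2): OLD=79511472133/536870912 → NEW=255, ERR=-57390610427/536870912
(3,3): OLD=117467368979/2147483648 → NEW=0, ERR=117467368979/2147483648
(3,4): OLD=45471577121731/274877906944 → NEW=255, ERR=-24622289148989/274877906944
(3,5): OLD=281721799432697/2199023255552 → NEW=255, ERR=-279029130733063/2199023255552
(3,6): OLD=6261031873466279/35184372088832 → NEW=255, ERR=-2710983009185881/35184372088832
(4,0): OLD=65481509133/1073741824 → NEW=0, ERR=65481509133/1073741824
(4,1): OLD=1795411995433/17179869184 → NEW=0, ERR=1795411995433/17179869184
(4,2): OLD=28761622202887/274877906944 → NEW=0, ERR=28761622202887/274877906944
(4,3): OLD=335119433667965/2199023255552 → NEW=255, ERR=-225631496497795/2199023255552
(4,4): OLD=751980878136167/17592186044416 → NEW=0, ERR=751980878136167/17592186044416
(4,5): OLD=68681642204306919/562949953421312 → NEW=0, ERR=68681642204306919/562949953421312
(4,6): OLD=1849786060099956353/9007199254740992 → NEW=255, ERR=-447049749858996607/9007199254740992
Output grid:
  Row 0: ...#.##  (4 black, running=4)
  Row 1: .#.#.##  (3 black, running=7)
  Row 2: ...#.#.  (5 black, running=12)
  Row 3: ..#.###  (3 black, running=15)
  Row 4: ...#..#  (5 black, running=20)

Answer: 20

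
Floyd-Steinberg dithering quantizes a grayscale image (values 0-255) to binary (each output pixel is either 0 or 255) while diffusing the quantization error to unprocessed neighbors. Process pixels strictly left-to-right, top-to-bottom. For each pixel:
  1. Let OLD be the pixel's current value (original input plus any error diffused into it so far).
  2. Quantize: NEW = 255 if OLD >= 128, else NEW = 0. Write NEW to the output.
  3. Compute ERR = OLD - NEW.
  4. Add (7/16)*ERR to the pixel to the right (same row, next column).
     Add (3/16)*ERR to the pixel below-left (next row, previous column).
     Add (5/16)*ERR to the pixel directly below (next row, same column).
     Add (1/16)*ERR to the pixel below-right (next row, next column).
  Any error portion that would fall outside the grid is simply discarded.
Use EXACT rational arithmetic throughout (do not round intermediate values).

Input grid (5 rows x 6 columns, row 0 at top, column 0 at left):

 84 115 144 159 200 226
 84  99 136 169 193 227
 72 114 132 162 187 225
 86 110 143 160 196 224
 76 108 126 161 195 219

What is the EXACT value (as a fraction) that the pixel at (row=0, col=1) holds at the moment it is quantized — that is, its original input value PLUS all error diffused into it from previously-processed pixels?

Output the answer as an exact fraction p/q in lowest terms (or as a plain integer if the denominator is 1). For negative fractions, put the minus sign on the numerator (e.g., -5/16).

Answer: 607/4

Derivation:
(0,0): OLD=84 → NEW=0, ERR=84
(0,1): OLD=607/4 → NEW=255, ERR=-413/4
Target (0,1): original=115, with diffused error = 607/4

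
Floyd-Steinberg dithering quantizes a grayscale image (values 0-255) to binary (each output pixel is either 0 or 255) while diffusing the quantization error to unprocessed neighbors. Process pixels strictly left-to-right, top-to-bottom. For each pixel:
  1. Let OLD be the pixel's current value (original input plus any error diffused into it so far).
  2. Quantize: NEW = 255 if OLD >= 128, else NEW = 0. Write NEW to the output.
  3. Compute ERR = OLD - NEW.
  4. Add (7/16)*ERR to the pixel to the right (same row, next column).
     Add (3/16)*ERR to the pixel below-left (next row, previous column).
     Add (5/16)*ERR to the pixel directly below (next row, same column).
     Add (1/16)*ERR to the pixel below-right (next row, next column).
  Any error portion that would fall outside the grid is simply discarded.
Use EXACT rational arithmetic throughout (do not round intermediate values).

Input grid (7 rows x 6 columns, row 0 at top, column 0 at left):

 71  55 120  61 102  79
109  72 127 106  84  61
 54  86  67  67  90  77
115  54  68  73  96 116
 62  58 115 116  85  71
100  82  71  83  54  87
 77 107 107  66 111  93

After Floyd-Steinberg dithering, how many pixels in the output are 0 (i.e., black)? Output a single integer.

(0,0): OLD=71 → NEW=0, ERR=71
(0,1): OLD=1377/16 → NEW=0, ERR=1377/16
(0,2): OLD=40359/256 → NEW=255, ERR=-24921/256
(0,3): OLD=75409/4096 → NEW=0, ERR=75409/4096
(0,4): OLD=7212535/65536 → NEW=0, ERR=7212535/65536
(0,5): OLD=133325249/1048576 → NEW=0, ERR=133325249/1048576
(1,0): OLD=37715/256 → NEW=255, ERR=-27565/256
(1,1): OLD=77765/2048 → NEW=0, ERR=77765/2048
(1,2): OLD=7996841/65536 → NEW=0, ERR=7996841/65536
(1,3): OLD=47104373/262144 → NEW=255, ERR=-19742347/262144
(1,4): OLD=1852783679/16777216 → NEW=0, ERR=1852783679/16777216
(1,5): OLD=41856477449/268435456 → NEW=255, ERR=-26594563831/268435456
(2,0): OLD=900167/32768 → NEW=0, ERR=900167/32768
(2,1): OLD=132156157/1048576 → NEW=0, ERR=132156157/1048576
(2,2): OLD=2491821367/16777216 → NEW=255, ERR=-1786368713/16777216
(2,3): OLD=3384292927/134217728 → NEW=0, ERR=3384292927/134217728
(2,4): OLD=482149997117/4294967296 → NEW=0, ERR=482149997117/4294967296
(2,5): OLD=7013197203835/68719476736 → NEW=0, ERR=7013197203835/68719476736
(3,0): OLD=2469875031/16777216 → NEW=255, ERR=-1808315049/16777216
(3,1): OLD=3755790603/134217728 → NEW=0, ERR=3755790603/134217728
(3,2): OLD=63966770321/1073741824 → NEW=0, ERR=63966770321/1073741824
(3,3): OLD=8338217839859/68719476736 → NEW=0, ERR=8338217839859/68719476736
(3,4): OLD=112632495252499/549755813888 → NEW=255, ERR=-27555237288941/549755813888
(3,5): OLD=1169703217337917/8796093022208 → NEW=255, ERR=-1073300503325123/8796093022208
(4,0): OLD=72078756025/2147483648 → NEW=0, ERR=72078756025/2147483648
(4,1): OLD=2950215661413/34359738368 → NEW=0, ERR=2950215661413/34359738368
(4,2): OLD=215153841265055/1099511627776 → NEW=255, ERR=-65221623817825/1099511627776
(4,3): OLD=2151370190691259/17592186044416 → NEW=0, ERR=2151370190691259/17592186044416
(4,4): OLD=30270907136067179/281474976710656 → NEW=0, ERR=30270907136067179/281474976710656
(4,5): OLD=345815561471817997/4503599627370496 → NEW=0, ERR=345815561471817997/4503599627370496
(5,0): OLD=69592528855039/549755813888 → NEW=0, ERR=69592528855039/549755813888
(5,1): OLD=2730128617070063/17592186044416 → NEW=255, ERR=-1755878824256017/17592186044416
(5,2): OLD=5220231330977845/140737488355328 → NEW=0, ERR=5220231330977845/140737488355328
(5,3): OLD=693107608671580055/4503599627370496 → NEW=255, ERR=-455310296307896425/4503599627370496
(5,4): OLD=589226003501328023/9007199254740992 → NEW=0, ERR=589226003501328023/9007199254740992
(5,5): OLD=21089428030181086723/144115188075855872 → NEW=255, ERR=-15659944929162160637/144115188075855872
(6,0): OLD=27540741350758701/281474976710656 → NEW=0, ERR=27540741350758701/281474976710656
(6,1): OLD=601152806403119657/4503599627370496 → NEW=255, ERR=-547265098576356823/4503599627370496
(6,2): OLD=724777004261754241/18014398509481984 → NEW=0, ERR=724777004261754241/18014398509481984
(6,3): OLD=19193983561060458589/288230376151711744 → NEW=0, ERR=19193983561060458589/288230376151711744
(6,4): OLD=617431664994397416125/4611686018427387904 → NEW=255, ERR=-558548269704586499395/4611686018427387904
(6,5): OLD=748443432614581951243/73786976294838206464 → NEW=0, ERR=748443432614581951243/73786976294838206464
Output grid:
  Row 0: ..#...  (5 black, running=5)
  Row 1: #..#.#  (3 black, running=8)
  Row 2: ..#...  (5 black, running=13)
  Row 3: #...##  (3 black, running=16)
  Row 4: ..#...  (5 black, running=21)
  Row 5: .#.#.#  (3 black, running=24)
  Row 6: .#..#.  (4 black, running=28)

Answer: 28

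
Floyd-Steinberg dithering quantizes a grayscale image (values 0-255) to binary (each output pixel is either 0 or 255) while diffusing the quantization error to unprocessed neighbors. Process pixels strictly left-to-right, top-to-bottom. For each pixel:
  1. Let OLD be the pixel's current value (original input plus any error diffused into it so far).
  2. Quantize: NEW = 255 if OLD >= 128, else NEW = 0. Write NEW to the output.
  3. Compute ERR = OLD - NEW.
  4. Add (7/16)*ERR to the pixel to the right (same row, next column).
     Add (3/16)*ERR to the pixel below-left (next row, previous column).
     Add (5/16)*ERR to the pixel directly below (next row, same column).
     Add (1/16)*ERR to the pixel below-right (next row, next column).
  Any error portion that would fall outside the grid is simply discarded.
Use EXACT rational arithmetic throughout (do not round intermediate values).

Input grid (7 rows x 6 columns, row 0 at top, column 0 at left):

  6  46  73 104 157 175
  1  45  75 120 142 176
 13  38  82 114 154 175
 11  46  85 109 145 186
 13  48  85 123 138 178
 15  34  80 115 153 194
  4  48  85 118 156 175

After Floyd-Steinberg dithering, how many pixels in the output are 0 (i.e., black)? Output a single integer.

Answer: 26

Derivation:
(0,0): OLD=6 → NEW=0, ERR=6
(0,1): OLD=389/8 → NEW=0, ERR=389/8
(0,2): OLD=12067/128 → NEW=0, ERR=12067/128
(0,3): OLD=297461/2048 → NEW=255, ERR=-224779/2048
(0,4): OLD=3571123/32768 → NEW=0, ERR=3571123/32768
(0,5): OLD=116748261/524288 → NEW=255, ERR=-16945179/524288
(1,0): OLD=1535/128 → NEW=0, ERR=1535/128
(1,1): OLD=85497/1024 → NEW=0, ERR=85497/1024
(1,2): OLD=4045165/32768 → NEW=0, ERR=4045165/32768
(1,3): OLD=21762729/131072 → NEW=255, ERR=-11660631/131072
(1,4): OLD=1041995547/8388608 → NEW=0, ERR=1041995547/8388608
(1,5): OLD=30474882125/134217728 → NEW=255, ERR=-3750638515/134217728
(2,0): OLD=530883/16384 → NEW=0, ERR=530883/16384
(2,1): OLD=53563281/524288 → NEW=0, ERR=53563281/524288
(2,2): OLD=1290268915/8388608 → NEW=255, ERR=-848826125/8388608
(2,3): OLD=4894592539/67108864 → NEW=0, ERR=4894592539/67108864
(2,4): OLD=459404019409/2147483648 → NEW=255, ERR=-88204310831/2147483648
(2,5): OLD=5362223817415/34359738368 → NEW=255, ERR=-3399509466425/34359738368
(3,0): OLD=337905811/8388608 → NEW=0, ERR=337905811/8388608
(3,1): OLD=5274876183/67108864 → NEW=0, ERR=5274876183/67108864
(3,2): OLD=57889510453/536870912 → NEW=0, ERR=57889510453/536870912
(3,3): OLD=5667340160543/34359738368 → NEW=255, ERR=-3094393123297/34359738368
(3,4): OLD=21652499632447/274877906944 → NEW=0, ERR=21652499632447/274877906944
(3,5): OLD=822333618049105/4398046511104 → NEW=255, ERR=-299168242282415/4398046511104
(4,0): OLD=43299504701/1073741824 → NEW=0, ERR=43299504701/1073741824
(4,1): OLD=1940309354905/17179869184 → NEW=0, ERR=1940309354905/17179869184
(4,2): OLD=85835775729915/549755813888 → NEW=255, ERR=-54351956811525/549755813888
(4,3): OLD=643098150685703/8796093022208 → NEW=0, ERR=643098150685703/8796093022208
(4,4): OLD=24800686295768183/140737488355328 → NEW=255, ERR=-11087373234840457/140737488355328
(4,5): OLD=286427915238717409/2251799813685248 → NEW=0, ERR=286427915238717409/2251799813685248
(5,0): OLD=13408057044955/274877906944 → NEW=0, ERR=13408057044955/274877906944
(5,1): OLD=656342934141579/8796093022208 → NEW=0, ERR=656342934141579/8796093022208
(5,2): OLD=7213987952131881/70368744177664 → NEW=0, ERR=7213987952131881/70368744177664
(5,3): OLD=364224441310234323/2251799813685248 → NEW=255, ERR=-209984511179503917/2251799813685248
(5,4): OLD=522430172393676915/4503599627370496 → NEW=0, ERR=522430172393676915/4503599627370496
(5,5): OLD=20145667658986037455/72057594037927936 → NEW=255, ERR=1770981179314413775/72057594037927936
(6,0): OLD=4677267883038849/140737488355328 → NEW=0, ERR=4677267883038849/140737488355328
(6,1): OLD=243483553889298413/2251799813685248 → NEW=0, ERR=243483553889298413/2251799813685248
(6,2): OLD=1364785238444964901/9007199254740992 → NEW=255, ERR=-932050571513988059/9007199254740992
(6,3): OLD=10339519460997940401/144115188075855872 → NEW=0, ERR=10339519460997940401/144115188075855872
(6,4): OLD=512863851607708377681/2305843009213693952 → NEW=255, ERR=-75126115741783580079/2305843009213693952
(6,5): OLD=6481318852561726789527/36893488147419103232 → NEW=255, ERR=-2926520625030144534633/36893488147419103232
Output grid:
  Row 0: ...#.#  (4 black, running=4)
  Row 1: ...#.#  (4 black, running=8)
  Row 2: ..#.##  (3 black, running=11)
  Row 3: ...#.#  (4 black, running=15)
  Row 4: ..#.#.  (4 black, running=19)
  Row 5: ...#.#  (4 black, running=23)
  Row 6: ..#.##  (3 black, running=26)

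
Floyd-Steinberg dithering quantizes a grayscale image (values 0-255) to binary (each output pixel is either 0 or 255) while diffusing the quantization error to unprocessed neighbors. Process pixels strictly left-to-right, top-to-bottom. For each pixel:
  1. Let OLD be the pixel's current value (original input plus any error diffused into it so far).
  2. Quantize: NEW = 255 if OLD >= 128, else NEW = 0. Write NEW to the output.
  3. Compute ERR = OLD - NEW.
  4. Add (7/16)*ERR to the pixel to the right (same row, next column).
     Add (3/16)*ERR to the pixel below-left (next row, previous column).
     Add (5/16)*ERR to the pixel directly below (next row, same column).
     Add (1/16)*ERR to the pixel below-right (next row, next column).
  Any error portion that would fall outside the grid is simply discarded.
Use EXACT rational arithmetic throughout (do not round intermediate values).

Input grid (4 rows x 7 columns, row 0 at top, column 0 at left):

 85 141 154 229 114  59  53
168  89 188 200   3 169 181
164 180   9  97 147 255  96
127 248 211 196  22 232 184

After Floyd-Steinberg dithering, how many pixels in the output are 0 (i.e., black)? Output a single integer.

Answer: 12

Derivation:
(0,0): OLD=85 → NEW=0, ERR=85
(0,1): OLD=2851/16 → NEW=255, ERR=-1229/16
(0,2): OLD=30821/256 → NEW=0, ERR=30821/256
(0,3): OLD=1153731/4096 → NEW=255, ERR=109251/4096
(0,4): OLD=8235861/65536 → NEW=0, ERR=8235861/65536
(0,5): OLD=119517011/1048576 → NEW=0, ERR=119517011/1048576
(0,6): OLD=1725811525/16777216 → NEW=0, ERR=1725811525/16777216
(1,0): OLD=46121/256 → NEW=255, ERR=-19159/256
(1,1): OLD=123167/2048 → NEW=0, ERR=123167/2048
(1,2): OLD=16523915/65536 → NEW=255, ERR=-187765/65536
(1,3): OLD=62434671/262144 → NEW=255, ERR=-4412049/262144
(1,4): OLD=972182445/16777216 → NEW=0, ERR=972182445/16777216
(1,5): OLD=34509022525/134217728 → NEW=255, ERR=283501885/134217728
(1,6): OLD=475009691891/2147483648 → NEW=255, ERR=-72598638349/2147483648
(2,0): OLD=4977093/32768 → NEW=255, ERR=-3378747/32768
(2,1): OLD=155679943/1048576 → NEW=255, ERR=-111706937/1048576
(2,2): OLD=-635857899/16777216 → NEW=0, ERR=-635857899/16777216
(2,3): OLD=11521928877/134217728 → NEW=0, ERR=11521928877/134217728
(2,4): OLD=216906216381/1073741824 → NEW=255, ERR=-56897948739/1073741824
(2,5): OLD=7894485590207/34359738368 → NEW=255, ERR=-867247693633/34359738368
(2,6): OLD=40970509692457/549755813888 → NEW=0, ERR=40970509692457/549755813888
(3,0): OLD=1254986101/16777216 → NEW=0, ERR=1254986101/16777216
(3,1): OLD=31391424337/134217728 → NEW=255, ERR=-2834096303/134217728
(3,2): OLD=214056679171/1073741824 → NEW=255, ERR=-59747485949/1073741824
(3,3): OLD=799627590437/4294967296 → NEW=255, ERR=-295589070043/4294967296
(3,4): OLD=-13214161103499/549755813888 → NEW=0, ERR=-13214161103499/549755813888
(3,5): OLD=986297208630063/4398046511104 → NEW=255, ERR=-135204651701457/4398046511104
(3,6): OLD=13529229049693233/70368744177664 → NEW=255, ERR=-4414800715611087/70368744177664
Output grid:
  Row 0: .#.#...  (5 black, running=5)
  Row 1: #.##.##  (2 black, running=7)
  Row 2: ##..##.  (3 black, running=10)
  Row 3: .###.##  (2 black, running=12)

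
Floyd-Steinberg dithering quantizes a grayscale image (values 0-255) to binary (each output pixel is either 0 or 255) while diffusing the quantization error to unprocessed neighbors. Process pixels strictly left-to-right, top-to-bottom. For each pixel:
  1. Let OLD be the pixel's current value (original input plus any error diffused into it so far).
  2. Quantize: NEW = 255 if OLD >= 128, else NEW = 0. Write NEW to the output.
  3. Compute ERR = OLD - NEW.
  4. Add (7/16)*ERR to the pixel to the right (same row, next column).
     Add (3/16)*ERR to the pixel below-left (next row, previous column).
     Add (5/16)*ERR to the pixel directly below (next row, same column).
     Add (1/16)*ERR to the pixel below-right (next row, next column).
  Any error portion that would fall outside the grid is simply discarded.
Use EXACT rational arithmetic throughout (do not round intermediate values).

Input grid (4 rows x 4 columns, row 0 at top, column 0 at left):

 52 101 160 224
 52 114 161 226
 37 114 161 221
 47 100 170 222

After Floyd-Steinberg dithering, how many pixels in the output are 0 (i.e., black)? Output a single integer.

(0,0): OLD=52 → NEW=0, ERR=52
(0,1): OLD=495/4 → NEW=0, ERR=495/4
(0,2): OLD=13705/64 → NEW=255, ERR=-2615/64
(0,3): OLD=211071/1024 → NEW=255, ERR=-50049/1024
(1,0): OLD=5853/64 → NEW=0, ERR=5853/64
(1,1): OLD=96395/512 → NEW=255, ERR=-34165/512
(1,2): OLD=1926887/16384 → NEW=0, ERR=1926887/16384
(1,3): OLD=68059393/262144 → NEW=255, ERR=1212673/262144
(2,0): OLD=434729/8192 → NEW=0, ERR=434729/8192
(2,1): OLD=37783251/262144 → NEW=255, ERR=-29063469/262144
(2,2): OLD=76516895/524288 → NEW=255, ERR=-57176545/524288
(2,3): OLD=1527433667/8388608 → NEW=255, ERR=-611661373/8388608
(3,0): OLD=179498521/4194304 → NEW=0, ERR=179498521/4194304
(3,1): OLD=4492642695/67108864 → NEW=0, ERR=4492642695/67108864
(3,2): OLD=155271499129/1073741824 → NEW=255, ERR=-118532665991/1073741824
(3,3): OLD=2475641454031/17179869184 → NEW=255, ERR=-1905225187889/17179869184
Output grid:
  Row 0: ..##  (2 black, running=2)
  Row 1: .#.#  (2 black, running=4)
  Row 2: .###  (1 black, running=5)
  Row 3: ..##  (2 black, running=7)

Answer: 7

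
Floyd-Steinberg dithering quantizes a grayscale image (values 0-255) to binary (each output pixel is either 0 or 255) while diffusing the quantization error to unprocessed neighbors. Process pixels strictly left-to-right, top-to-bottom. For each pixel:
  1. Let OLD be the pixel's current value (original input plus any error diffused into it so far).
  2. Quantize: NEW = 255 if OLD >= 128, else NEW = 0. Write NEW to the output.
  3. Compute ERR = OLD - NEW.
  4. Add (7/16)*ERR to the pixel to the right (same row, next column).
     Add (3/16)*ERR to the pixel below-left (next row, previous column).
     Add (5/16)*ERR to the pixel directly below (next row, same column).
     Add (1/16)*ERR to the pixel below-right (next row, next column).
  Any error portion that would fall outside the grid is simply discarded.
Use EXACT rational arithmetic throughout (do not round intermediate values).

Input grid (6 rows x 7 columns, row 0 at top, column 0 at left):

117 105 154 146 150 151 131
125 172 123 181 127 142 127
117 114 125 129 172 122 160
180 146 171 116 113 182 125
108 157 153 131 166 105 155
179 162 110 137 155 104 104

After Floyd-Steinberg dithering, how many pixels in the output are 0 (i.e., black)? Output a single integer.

Answer: 19

Derivation:
(0,0): OLD=117 → NEW=0, ERR=117
(0,1): OLD=2499/16 → NEW=255, ERR=-1581/16
(0,2): OLD=28357/256 → NEW=0, ERR=28357/256
(0,3): OLD=796515/4096 → NEW=255, ERR=-247965/4096
(0,4): OLD=8094645/65536 → NEW=0, ERR=8094645/65536
(0,5): OLD=214997491/1048576 → NEW=255, ERR=-52389389/1048576
(0,6): OLD=1831089573/16777216 → NEW=0, ERR=1831089573/16777216
(1,0): OLD=36617/256 → NEW=255, ERR=-28663/256
(1,1): OLD=246207/2048 → NEW=0, ERR=246207/2048
(1,2): OLD=12627755/65536 → NEW=255, ERR=-4083925/65536
(1,3): OLD=43227727/262144 → NEW=255, ERR=-23618993/262144
(1,4): OLD=1896299021/16777216 → NEW=0, ERR=1896299021/16777216
(1,5): OLD=27383137309/134217728 → NEW=255, ERR=-6842383331/134217728
(1,6): OLD=291371481107/2147483648 → NEW=255, ERR=-256236849133/2147483648
(2,0): OLD=3425957/32768 → NEW=0, ERR=3425957/32768
(2,1): OLD=187304679/1048576 → NEW=255, ERR=-80082201/1048576
(2,2): OLD=1052492661/16777216 → NEW=0, ERR=1052492661/16777216
(2,3): OLD=19540478477/134217728 → NEW=255, ERR=-14685042163/134217728
(2,4): OLD=154901889373/1073741824 → NEW=255, ERR=-118902275747/1073741824
(2,5): OLD=1453881281247/34359738368 → NEW=0, ERR=1453881281247/34359738368
(2,6): OLD=75887501127433/549755813888 → NEW=255, ERR=-64300231414007/549755813888
(3,0): OLD=3327805397/16777216 → NEW=255, ERR=-950384683/16777216
(3,1): OLD=15521937841/134217728 → NEW=0, ERR=15521937841/134217728
(3,2): OLD=231833663459/1073741824 → NEW=255, ERR=-41970501661/1073741824
(3,3): OLD=205580582565/4294967296 → NEW=0, ERR=205580582565/4294967296
(3,4): OLD=55212828523477/549755813888 → NEW=0, ERR=55212828523477/549755813888
(3,5): OLD=924955286390735/4398046511104 → NEW=255, ERR=-196546573940785/4398046511104
(3,6): OLD=5034354552061841/70368744177664 → NEW=0, ERR=5034354552061841/70368744177664
(4,0): OLD=240478660187/2147483648 → NEW=0, ERR=240478660187/2147483648
(4,1): OLD=7946112322975/34359738368 → NEW=255, ERR=-815620960865/34359738368
(4,2): OLD=80595562601905/549755813888 → NEW=255, ERR=-59592169939535/549755813888
(4,3): OLD=505432078947051/4398046511104 → NEW=0, ERR=505432078947051/4398046511104
(4,4): OLD=8524312010892433/35184372088832 → NEW=255, ERR=-447702871759727/35184372088832
(4,5): OLD=118398229805767121/1125899906842624 → NEW=0, ERR=118398229805767121/1125899906842624
(4,6): OLD=3973451818846183687/18014398509481984 → NEW=255, ERR=-620219801071722233/18014398509481984
(5,0): OLD=115197720618317/549755813888 → NEW=255, ERR=-24990011923123/549755813888
(5,1): OLD=533786668227951/4398046511104 → NEW=0, ERR=533786668227951/4398046511104
(5,2): OLD=5252639246703865/35184372088832 → NEW=255, ERR=-3719375635948295/35184372088832
(5,3): OLD=33074394916777149/281474976710656 → NEW=0, ERR=33074394916777149/281474976710656
(5,4): OLD=4131267668785657791/18014398509481984 → NEW=255, ERR=-462403951132248129/18014398509481984
(5,5): OLD=17060553286378753615/144115188075855872 → NEW=0, ERR=17060553286378753615/144115188075855872
(5,6): OLD=349577727335144748481/2305843009213693952 → NEW=255, ERR=-238412240014347209279/2305843009213693952
Output grid:
  Row 0: .#.#.#.  (4 black, running=4)
  Row 1: #.##.##  (2 black, running=6)
  Row 2: .#.##.#  (3 black, running=9)
  Row 3: #.#..#.  (4 black, running=13)
  Row 4: .##.#.#  (3 black, running=16)
  Row 5: #.#.#.#  (3 black, running=19)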